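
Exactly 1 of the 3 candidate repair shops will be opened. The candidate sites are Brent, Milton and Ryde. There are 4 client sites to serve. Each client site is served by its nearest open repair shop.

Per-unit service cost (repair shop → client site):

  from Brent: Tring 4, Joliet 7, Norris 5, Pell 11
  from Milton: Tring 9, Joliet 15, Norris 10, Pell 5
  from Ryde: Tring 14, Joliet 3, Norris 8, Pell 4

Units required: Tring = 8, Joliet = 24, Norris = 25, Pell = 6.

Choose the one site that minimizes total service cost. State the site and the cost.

Choose Brent only; total service cost 391.

With exactly 1 open, each client site uses its cheapest among the chosen.
{Brent}: Tring→Brent 4·8=32, Joliet→Brent 7·24=168, Norris→Brent 5·25=125, Pell→Brent 11·6=66. Service cost 391.
{Ryde}: service cost 408
{Milton}: service cost 712
Among all 3 size-1 choices, {Brent} is lowest.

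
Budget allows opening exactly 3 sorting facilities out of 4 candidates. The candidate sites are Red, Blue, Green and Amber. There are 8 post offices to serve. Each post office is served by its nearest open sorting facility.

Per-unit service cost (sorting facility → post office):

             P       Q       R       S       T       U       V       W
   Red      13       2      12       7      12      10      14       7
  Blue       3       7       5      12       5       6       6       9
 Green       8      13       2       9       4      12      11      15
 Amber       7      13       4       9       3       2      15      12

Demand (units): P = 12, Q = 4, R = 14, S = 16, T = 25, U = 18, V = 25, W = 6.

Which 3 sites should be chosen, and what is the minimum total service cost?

Choose Red, Blue and Amber; total service cost 515.

With exactly 3 open, each post office uses its cheapest among the chosen.
{Red, Blue, Amber}: P→Blue 3·12=36, Q→Red 2·4=8, R→Amber 4·14=56, S→Red 7·16=112, T→Amber 3·25=75, U→Amber 2·18=36, V→Blue 6·25=150, W→Red 7·6=42. Service cost 515.
{Blue, Green, Amber}: service cost 551
{Red, Blue, Green}: service cost 584
Among all 4 size-3 choices, {Red, Blue, Amber} is lowest.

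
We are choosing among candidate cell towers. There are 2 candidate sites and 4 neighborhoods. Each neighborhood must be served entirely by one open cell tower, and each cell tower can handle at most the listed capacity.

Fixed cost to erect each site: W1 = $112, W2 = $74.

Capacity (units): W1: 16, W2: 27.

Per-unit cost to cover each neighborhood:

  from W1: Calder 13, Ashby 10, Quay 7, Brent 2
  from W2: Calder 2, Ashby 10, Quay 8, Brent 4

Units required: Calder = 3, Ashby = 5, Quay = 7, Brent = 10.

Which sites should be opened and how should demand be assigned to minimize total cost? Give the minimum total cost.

Open {W2}: Calder→W2 2·3=6, Ashby→W2 10·5=50, Quay→W2 8·7=56, Brent→W2 4·10=40.
Loads: W2 carries 25/27. Service 152; fixed 74; total 226.
Next best feasible plan costs 318.

Minimum total cost: 226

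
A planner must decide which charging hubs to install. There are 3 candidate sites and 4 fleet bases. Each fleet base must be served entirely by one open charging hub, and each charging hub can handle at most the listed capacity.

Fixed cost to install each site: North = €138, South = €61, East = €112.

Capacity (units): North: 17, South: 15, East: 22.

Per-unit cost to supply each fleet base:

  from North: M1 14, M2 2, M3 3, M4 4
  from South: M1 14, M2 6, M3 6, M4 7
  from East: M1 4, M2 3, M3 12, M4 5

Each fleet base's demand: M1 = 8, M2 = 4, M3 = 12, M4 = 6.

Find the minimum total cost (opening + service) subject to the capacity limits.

Open {South, East}: M1→East 4·8=32, M2→East 3·4=12, M3→South 6·12=72, M4→East 5·6=30.
Loads: South carries 12/15, East carries 18/22. Service 146; fixed 173; total 319.
Next best feasible plan costs 356.

Minimum total cost: 319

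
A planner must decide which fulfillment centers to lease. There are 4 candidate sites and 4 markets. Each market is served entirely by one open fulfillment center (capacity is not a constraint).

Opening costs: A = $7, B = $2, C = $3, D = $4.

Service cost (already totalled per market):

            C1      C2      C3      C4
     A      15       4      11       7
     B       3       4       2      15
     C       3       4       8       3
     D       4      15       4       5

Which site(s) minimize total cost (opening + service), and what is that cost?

For any fixed open set, each market goes to its cheapest open site; total = fixed + service.
{B, C}: C1→B 3, C2→B 4, C3→B 2, C4→C 3. Service 12; fixed 5; total 17.
{B, D}: C1→B 3, C2→B 4, C3→B 2, C4→D 5. Service 14; fixed 6; total 20.
{B, C, D}: C1→B 3, C2→B 4, C3→B 2, C4→C 3. Service 12; fixed 9; total 21.
{A, B, C, D}: service 12 + fixed 16 = 28
(All 15 nonempty subsets were checked; B and C is lowest.)

Open B and C; minimum total cost 17.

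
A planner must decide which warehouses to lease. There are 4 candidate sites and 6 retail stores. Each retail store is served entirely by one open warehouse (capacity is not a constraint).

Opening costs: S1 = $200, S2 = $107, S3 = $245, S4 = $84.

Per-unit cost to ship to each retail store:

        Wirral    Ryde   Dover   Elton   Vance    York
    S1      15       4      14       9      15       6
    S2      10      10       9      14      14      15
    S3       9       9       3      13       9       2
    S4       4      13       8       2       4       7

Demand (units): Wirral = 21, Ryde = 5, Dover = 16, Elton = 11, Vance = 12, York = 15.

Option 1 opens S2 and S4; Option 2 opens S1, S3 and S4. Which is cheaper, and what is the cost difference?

Option 1 is cheaper by 153.

Option 1: {S2, S4}: Wirral→S4 4·21=84, Ryde→S2 10·5=50, Dover→S4 8·16=128, Elton→S4 2·11=22, Vance→S4 4·12=48, York→S4 7·15=105. Service 437; fixed 191; total 628.
Option 2: {S1, S3, S4}: Wirral→S4 4·21=84, Ryde→S1 4·5=20, Dover→S3 3·16=48, Elton→S4 2·11=22, Vance→S4 4·12=48, York→S3 2·15=30. Service 252; fixed 529; total 781.
Difference: |628 − 781| = 153.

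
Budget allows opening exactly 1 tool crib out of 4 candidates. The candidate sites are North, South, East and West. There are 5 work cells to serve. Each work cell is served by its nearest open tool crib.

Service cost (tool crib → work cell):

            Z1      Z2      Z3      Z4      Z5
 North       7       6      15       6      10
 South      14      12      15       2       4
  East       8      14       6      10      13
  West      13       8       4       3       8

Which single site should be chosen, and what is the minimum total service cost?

Choose West only; total service cost 36.

With exactly 1 open, each work cell uses its cheapest among the chosen.
{West}: Z1→West 13, Z2→West 8, Z3→West 4, Z4→West 3, Z5→West 8. Service cost 36.
{North}: service cost 44
{South}: service cost 47
Among all 4 size-1 choices, {West} is lowest.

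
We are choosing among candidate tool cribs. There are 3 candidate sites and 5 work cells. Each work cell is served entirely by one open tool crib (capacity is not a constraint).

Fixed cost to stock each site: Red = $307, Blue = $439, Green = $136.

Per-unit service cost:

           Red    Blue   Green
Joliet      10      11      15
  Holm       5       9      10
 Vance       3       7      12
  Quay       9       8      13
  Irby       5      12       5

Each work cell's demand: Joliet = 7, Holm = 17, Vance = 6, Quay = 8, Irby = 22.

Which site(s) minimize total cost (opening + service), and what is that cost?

For any fixed open set, each work cell goes to its cheapest open site; total = fixed + service.
{Red}: Joliet→Red 10·7=70, Holm→Red 5·17=85, Vance→Red 3·6=18, Quay→Red 9·8=72, Irby→Red 5·22=110. Service 355; fixed 307; total 662.
{Green}: service 561 + fixed 136 = 697
{Red, Green}: service 355 + fixed 443 = 798
{Red, Blue, Green}: service 347 + fixed 882 = 1229
No other subset beats 662.

Open Red only; minimum total cost 662.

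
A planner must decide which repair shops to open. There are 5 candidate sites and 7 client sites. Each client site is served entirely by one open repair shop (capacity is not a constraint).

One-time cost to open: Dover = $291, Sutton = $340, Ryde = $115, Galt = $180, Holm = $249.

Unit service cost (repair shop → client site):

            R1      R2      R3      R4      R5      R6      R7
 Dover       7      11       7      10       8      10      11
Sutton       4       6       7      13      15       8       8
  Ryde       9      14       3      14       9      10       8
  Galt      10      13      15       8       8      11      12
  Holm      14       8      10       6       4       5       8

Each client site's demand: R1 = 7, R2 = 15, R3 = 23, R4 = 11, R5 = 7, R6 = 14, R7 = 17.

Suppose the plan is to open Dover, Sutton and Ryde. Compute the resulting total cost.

Each client site is assigned to its cheapest site among the open ones.
{Dover, Sutton, Ryde}: R1→Sutton 4·7=28, R2→Sutton 6·15=90, R3→Ryde 3·23=69, R4→Dover 10·11=110, R5→Dover 8·7=56, R6→Sutton 8·14=112, R7→Sutton 8·17=136. Service 601; fixed 746; total 1347.

Total cost: 1347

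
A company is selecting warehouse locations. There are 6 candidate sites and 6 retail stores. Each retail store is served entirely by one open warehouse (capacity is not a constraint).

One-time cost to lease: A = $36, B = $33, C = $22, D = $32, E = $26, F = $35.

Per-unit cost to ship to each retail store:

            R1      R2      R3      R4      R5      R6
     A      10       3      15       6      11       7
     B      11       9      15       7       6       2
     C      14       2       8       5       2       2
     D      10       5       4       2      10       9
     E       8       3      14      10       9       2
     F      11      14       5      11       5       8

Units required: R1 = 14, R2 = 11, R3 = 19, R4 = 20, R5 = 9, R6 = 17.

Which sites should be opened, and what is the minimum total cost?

For any fixed open set, each retail store goes to its cheapest open site; total = fixed + service.
{C, D, E}: R1→E 8·14=112, R2→C 2·11=22, R3→D 4·19=76, R4→D 2·20=40, R5→C 2·9=18, R6→C 2·17=34. Service 302; fixed 80; total 382.
{C, D}: R1→D 10·14=140, R2→C 2·11=22, R3→D 4·19=76, R4→D 2·20=40, R5→C 2·9=18, R6→C 2·17=34. Service 330; fixed 54; total 384.
{B, C, D, E}: R1→E 8·14=112, R2→C 2·11=22, R3→D 4·19=76, R4→D 2·20=40, R5→C 2·9=18, R6→B 2·17=34. Service 302; fixed 113; total 415.
{A, B, C, D, E, F}: R1→E 8·14=112, R2→C 2·11=22, R3→D 4·19=76, R4→D 2·20=40, R5→C 2·9=18, R6→B 2·17=34. Service 302; fixed 184; total 486.
No other subset beats 382.

Open C, D and E; minimum total cost 382.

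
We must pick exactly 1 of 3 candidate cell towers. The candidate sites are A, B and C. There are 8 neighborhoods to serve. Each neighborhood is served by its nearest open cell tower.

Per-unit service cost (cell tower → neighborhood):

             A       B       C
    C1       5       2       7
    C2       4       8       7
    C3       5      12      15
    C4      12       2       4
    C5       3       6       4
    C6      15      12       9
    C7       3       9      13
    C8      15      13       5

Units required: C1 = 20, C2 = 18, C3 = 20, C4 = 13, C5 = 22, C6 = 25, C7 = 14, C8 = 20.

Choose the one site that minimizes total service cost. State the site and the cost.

Choose A only; total service cost 1211.

With exactly 1 open, each neighborhood uses its cheapest among the chosen.
{A}: C1→A 5·20=100, C2→A 4·18=72, C3→A 5·20=100, C4→A 12·13=156, C5→A 3·22=66, C6→A 15·25=375, C7→A 3·14=42, C8→A 15·20=300. Service cost 1211.
{C}: service cost 1213
{B}: service cost 1268
Among all 3 size-1 choices, {A} is lowest.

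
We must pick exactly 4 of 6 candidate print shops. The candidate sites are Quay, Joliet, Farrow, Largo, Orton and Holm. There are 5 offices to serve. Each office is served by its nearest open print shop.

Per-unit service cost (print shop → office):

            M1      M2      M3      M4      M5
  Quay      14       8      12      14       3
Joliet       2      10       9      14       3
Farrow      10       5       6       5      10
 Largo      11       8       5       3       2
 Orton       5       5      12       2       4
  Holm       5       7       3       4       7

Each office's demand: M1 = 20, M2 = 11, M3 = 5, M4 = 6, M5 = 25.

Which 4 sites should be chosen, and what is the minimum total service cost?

With exactly 4 open, each office uses its cheapest among the chosen.
{Joliet, Largo, Orton, Holm}: M1→Joliet 2·20=40, M2→Orton 5·11=55, M3→Holm 3·5=15, M4→Orton 2·6=12, M5→Largo 2·25=50. Service cost 172.
{Joliet, Farrow, Largo, Holm}: service cost 178
{Quay, Joliet, Largo, Orton}: service cost 182
Among all 15 size-4 choices, {Joliet, Largo, Orton, Holm} is lowest.

Choose Joliet, Largo, Orton and Holm; total service cost 172.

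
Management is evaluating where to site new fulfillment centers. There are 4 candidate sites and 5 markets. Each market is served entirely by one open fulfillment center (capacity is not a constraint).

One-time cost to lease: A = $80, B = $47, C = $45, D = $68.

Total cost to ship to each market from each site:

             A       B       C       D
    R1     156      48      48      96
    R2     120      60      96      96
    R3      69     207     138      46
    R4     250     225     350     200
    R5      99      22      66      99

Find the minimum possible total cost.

Minimum total cost: 491

For any fixed open set, each market goes to its cheapest open site; total = fixed + service.
{B, D}: R1→B 48, R2→B 60, R3→D 46, R4→D 200, R5→B 22. Service 376; fixed 115; total 491.
{B, C, D}: service 376 + fixed 160 = 536
{A, B}: R1→B 48, R2→B 60, R3→A 69, R4→B 225, R5→B 22. Service 424; fixed 127; total 551.
{A, B, C, D}: R1→B 48, R2→B 60, R3→D 46, R4→D 200, R5→B 22. Service 376; fixed 240; total 616.
(All 15 nonempty subsets were checked; B and D is lowest.)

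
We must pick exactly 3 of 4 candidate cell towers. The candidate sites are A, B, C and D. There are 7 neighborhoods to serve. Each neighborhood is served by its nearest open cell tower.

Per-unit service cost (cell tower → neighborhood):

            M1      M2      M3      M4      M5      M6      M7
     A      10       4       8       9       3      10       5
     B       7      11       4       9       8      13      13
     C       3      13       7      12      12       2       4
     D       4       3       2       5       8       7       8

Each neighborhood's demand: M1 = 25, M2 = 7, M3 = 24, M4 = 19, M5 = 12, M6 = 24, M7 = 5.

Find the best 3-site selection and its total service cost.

Choose A, C and D; total service cost 343.

With exactly 3 open, each neighborhood uses its cheapest among the chosen.
{A, C, D}: M1→C 3·25=75, M2→D 3·7=21, M3→D 2·24=48, M4→D 5·19=95, M5→A 3·12=36, M6→C 2·24=48, M7→C 4·5=20. Service cost 343.
{B, C, D}: service cost 403
{A, B, C}: service cost 474
Among all 4 size-3 choices, {A, C, D} is lowest.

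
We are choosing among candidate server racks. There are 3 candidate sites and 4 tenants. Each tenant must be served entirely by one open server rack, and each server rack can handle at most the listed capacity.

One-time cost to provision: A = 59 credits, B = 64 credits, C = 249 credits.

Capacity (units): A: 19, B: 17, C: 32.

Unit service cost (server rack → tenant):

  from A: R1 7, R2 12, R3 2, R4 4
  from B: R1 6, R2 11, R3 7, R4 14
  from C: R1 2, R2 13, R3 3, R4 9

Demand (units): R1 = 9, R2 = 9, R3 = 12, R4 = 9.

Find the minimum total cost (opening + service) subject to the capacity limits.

Open {A, C}: R1→C 2·9=18, R2→A 12·9=108, R3→C 3·12=36, R4→A 4·9=36.
Loads: A carries 18/19, C carries 21/32. Service 198; fixed 308; total 506.
Next best feasible plan costs 515.

Minimum total cost: 506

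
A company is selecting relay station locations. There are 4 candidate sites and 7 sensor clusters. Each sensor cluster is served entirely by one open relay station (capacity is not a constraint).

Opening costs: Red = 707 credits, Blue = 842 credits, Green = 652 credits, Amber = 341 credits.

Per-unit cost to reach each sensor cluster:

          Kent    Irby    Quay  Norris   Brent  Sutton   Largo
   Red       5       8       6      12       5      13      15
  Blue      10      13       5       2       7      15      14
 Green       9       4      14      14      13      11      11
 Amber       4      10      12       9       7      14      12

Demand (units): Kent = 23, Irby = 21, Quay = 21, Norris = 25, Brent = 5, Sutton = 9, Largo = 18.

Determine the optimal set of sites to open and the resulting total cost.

For any fixed open set, each sensor cluster goes to its cheapest open site; total = fixed + service.
{Amber}: Kent→Amber 4·23=92, Irby→Amber 10·21=210, Quay→Amber 12·21=252, Norris→Amber 9·25=225, Brent→Amber 7·5=35, Sutton→Amber 14·9=126, Largo→Amber 12·18=216. Service 1156; fixed 341; total 1497.
{Red}: service 1121 + fixed 707 = 1828
{Blue}: Kent→Blue 10·23=230, Irby→Blue 13·21=273, Quay→Blue 5·21=105, Norris→Blue 2·25=50, Brent→Blue 7·5=35, Sutton→Blue 15·9=135, Largo→Blue 14·18=252. Service 1080; fixed 842; total 1922.
{Red, Blue, Green, Amber}: service 653 + fixed 2542 = 3195
(All 15 nonempty subsets were checked; Amber only is lowest.)

Open Amber only; minimum total cost 1497.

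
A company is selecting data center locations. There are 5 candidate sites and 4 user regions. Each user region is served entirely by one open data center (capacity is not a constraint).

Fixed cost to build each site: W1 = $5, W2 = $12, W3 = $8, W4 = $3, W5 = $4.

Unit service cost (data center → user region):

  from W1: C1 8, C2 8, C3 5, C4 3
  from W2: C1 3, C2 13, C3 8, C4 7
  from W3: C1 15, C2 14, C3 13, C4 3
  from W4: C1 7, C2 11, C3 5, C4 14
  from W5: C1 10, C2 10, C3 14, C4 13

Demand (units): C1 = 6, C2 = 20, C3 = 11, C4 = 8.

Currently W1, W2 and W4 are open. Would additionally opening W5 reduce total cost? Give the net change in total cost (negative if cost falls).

No — net change +4 (cost rises by 4).

Current service cost with {W1, W2, W4}: 257.
Adding W5: each user region re-picks its cheapest; new service cost 257, saving 0.
Extra fixed cost: 4. Net change = 4 − 0 = 4.
(Totals: 277 → 281.)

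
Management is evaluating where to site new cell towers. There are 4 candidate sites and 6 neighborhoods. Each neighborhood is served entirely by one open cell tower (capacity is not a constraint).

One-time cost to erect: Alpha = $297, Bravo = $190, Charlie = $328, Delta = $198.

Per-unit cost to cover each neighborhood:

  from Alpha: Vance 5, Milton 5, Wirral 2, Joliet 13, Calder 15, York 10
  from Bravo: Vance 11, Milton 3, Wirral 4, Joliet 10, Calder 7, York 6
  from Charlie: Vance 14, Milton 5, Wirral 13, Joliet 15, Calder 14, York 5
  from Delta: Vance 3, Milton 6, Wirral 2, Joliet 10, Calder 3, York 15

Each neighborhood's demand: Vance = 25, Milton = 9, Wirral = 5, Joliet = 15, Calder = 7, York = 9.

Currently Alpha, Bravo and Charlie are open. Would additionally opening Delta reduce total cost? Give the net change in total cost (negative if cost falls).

No — net change +120 (cost rises by 120).

Current service cost with {Alpha, Bravo, Charlie}: 406.
Adding Delta: each neighborhood re-picks its cheapest; new service cost 328, saving 78.
Extra fixed cost: 198. Net change = 198 − 78 = 120.
(Totals: 1221 → 1341.)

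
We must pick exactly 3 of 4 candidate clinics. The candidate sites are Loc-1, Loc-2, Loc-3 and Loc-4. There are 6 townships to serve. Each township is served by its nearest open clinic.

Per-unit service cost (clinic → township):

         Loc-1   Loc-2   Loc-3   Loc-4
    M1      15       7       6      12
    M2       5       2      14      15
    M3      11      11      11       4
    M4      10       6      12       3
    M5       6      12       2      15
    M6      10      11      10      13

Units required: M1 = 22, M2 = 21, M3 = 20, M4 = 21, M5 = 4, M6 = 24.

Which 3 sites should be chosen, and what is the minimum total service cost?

Choose Loc-2, Loc-3 and Loc-4; total service cost 565.

With exactly 3 open, each township uses its cheapest among the chosen.
{Loc-2, Loc-3, Loc-4}: M1→Loc-3 6·22=132, M2→Loc-2 2·21=42, M3→Loc-4 4·20=80, M4→Loc-4 3·21=63, M5→Loc-3 2·4=8, M6→Loc-3 10·24=240. Service cost 565.
{Loc-1, Loc-2, Loc-4}: service cost 603
{Loc-1, Loc-3, Loc-4}: service cost 628
Among all 4 size-3 choices, {Loc-2, Loc-3, Loc-4} is lowest.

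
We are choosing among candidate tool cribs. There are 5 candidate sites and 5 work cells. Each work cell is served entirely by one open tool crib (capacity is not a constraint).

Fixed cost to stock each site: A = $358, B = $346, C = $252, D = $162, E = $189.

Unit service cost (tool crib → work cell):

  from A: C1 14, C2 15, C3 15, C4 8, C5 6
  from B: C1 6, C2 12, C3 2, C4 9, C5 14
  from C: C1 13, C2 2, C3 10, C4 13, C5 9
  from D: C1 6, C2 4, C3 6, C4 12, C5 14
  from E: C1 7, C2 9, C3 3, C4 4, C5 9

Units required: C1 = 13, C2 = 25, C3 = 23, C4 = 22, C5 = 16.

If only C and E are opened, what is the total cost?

Each work cell is assigned to its cheapest site among the open ones.
{C, E}: C1→E 7·13=91, C2→C 2·25=50, C3→E 3·23=69, C4→E 4·22=88, C5→C 9·16=144. Service 442; fixed 441; total 883.

Total cost: 883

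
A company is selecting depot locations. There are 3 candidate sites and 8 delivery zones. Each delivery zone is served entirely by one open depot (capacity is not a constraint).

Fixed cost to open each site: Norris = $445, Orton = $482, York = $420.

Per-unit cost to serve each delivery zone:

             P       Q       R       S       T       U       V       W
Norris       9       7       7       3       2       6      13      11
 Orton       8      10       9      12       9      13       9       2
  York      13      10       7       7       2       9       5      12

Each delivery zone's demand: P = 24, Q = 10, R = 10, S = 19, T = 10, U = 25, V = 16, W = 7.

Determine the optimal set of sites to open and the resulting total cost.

For any fixed open set, each delivery zone goes to its cheapest open site; total = fixed + service.
{Norris}: P→Norris 9·24=216, Q→Norris 7·10=70, R→Norris 7·10=70, S→Norris 3·19=57, T→Norris 2·10=20, U→Norris 6·25=150, V→Norris 13·16=208, W→Norris 11·7=77. Service 868; fixed 445; total 1313.
{York}: P→York 13·24=312, Q→York 10·10=100, R→York 7·10=70, S→York 7·19=133, T→York 2·10=20, U→York 9·25=225, V→York 5·16=80, W→York 12·7=84. Service 1024; fixed 420; total 1444.
{Norris, York}: P→Norris 9·24=216, Q→Norris 7·10=70, R→Norris 7·10=70, S→Norris 3·19=57, T→Norris 2·10=20, U→Norris 6·25=150, V→York 5·16=80, W→Norris 11·7=77. Service 740; fixed 865; total 1605.
{Norris, Orton, York}: service 653 + fixed 1347 = 2000
(All 7 nonempty subsets were checked; Norris only is lowest.)

Open Norris only; minimum total cost 1313.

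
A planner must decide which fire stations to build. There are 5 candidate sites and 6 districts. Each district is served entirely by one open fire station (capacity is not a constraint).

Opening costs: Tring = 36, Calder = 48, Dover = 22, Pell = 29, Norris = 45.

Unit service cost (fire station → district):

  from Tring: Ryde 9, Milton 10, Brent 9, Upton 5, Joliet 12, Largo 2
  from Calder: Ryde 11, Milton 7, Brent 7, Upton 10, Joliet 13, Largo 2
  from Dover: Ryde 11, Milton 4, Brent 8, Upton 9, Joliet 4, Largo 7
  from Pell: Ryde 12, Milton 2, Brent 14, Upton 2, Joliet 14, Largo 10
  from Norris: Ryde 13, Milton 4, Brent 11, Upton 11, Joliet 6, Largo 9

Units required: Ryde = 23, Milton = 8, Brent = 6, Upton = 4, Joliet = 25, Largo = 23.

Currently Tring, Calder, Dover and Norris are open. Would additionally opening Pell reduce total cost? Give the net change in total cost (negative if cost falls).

No — net change +1 (cost rises by 1).

Current service cost with {Tring, Calder, Dover, Norris}: 447.
Adding Pell: each district re-picks its cheapest; new service cost 419, saving 28.
Extra fixed cost: 29. Net change = 29 − 28 = 1.
(Totals: 598 → 599.)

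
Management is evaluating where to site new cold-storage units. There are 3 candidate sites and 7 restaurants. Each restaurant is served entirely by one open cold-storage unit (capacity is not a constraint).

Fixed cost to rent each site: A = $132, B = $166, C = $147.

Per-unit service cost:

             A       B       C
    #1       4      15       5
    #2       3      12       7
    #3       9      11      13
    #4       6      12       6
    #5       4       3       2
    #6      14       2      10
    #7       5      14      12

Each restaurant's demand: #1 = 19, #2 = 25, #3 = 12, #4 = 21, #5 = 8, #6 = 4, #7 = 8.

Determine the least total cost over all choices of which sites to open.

For any fixed open set, each restaurant goes to its cheapest open site; total = fixed + service.
{A}: #1→A 4·19=76, #2→A 3·25=75, #3→A 9·12=108, #4→A 6·21=126, #5→A 4·8=32, #6→A 14·4=56, #7→A 5·8=40. Service 513; fixed 132; total 645.
{A, B}: service 457 + fixed 298 = 755
{A, C}: service 481 + fixed 279 = 760
{A, B, C}: service 449 + fixed 445 = 894
No other subset beats 645.

Minimum total cost: 645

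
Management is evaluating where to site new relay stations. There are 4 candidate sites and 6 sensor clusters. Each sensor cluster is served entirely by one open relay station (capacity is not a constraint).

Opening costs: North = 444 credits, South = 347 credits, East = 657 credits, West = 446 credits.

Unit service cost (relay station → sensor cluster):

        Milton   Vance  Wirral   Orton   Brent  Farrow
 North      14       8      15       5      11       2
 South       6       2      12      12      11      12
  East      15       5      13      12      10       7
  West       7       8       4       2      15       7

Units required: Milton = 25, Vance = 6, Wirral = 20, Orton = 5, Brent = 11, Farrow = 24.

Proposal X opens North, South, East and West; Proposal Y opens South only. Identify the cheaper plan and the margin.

Proposal Y is cheaper by 1086.

Proposal X: {North, South, East, West}: Milton→South 6·25=150, Vance→South 2·6=12, Wirral→West 4·20=80, Orton→West 2·5=10, Brent→East 10·11=110, Farrow→North 2·24=48. Service 410; fixed 1894; total 2304.
Proposal Y: {South}: Milton→South 6·25=150, Vance→South 2·6=12, Wirral→South 12·20=240, Orton→South 12·5=60, Brent→South 11·11=121, Farrow→South 12·24=288. Service 871; fixed 347; total 1218.
Difference: |2304 − 1218| = 1086.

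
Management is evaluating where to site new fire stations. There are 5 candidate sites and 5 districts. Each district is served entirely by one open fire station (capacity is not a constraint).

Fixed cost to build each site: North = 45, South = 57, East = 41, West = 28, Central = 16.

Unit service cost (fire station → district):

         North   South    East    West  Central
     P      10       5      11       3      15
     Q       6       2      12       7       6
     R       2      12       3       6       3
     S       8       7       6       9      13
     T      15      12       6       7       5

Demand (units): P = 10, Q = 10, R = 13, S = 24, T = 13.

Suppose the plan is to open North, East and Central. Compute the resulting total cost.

Each district is assigned to its cheapest site among the open ones.
{North, East, Central}: P→North 10·10=100, Q→North 6·10=60, R→North 2·13=26, S→East 6·24=144, T→Central 5·13=65. Service 395; fixed 102; total 497.

Total cost: 497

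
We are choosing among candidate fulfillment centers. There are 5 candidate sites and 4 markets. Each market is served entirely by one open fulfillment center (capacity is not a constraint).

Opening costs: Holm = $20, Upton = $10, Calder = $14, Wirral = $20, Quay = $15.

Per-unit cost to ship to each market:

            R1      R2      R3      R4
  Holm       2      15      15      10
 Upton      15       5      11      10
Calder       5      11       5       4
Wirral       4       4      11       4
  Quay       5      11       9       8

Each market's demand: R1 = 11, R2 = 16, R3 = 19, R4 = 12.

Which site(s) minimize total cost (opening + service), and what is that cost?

Open Holm, Calder and Wirral; minimum total cost 283.

For any fixed open set, each market goes to its cheapest open site; total = fixed + service.
{Holm, Calder, Wirral}: R1→Holm 2·11=22, R2→Wirral 4·16=64, R3→Calder 5·19=95, R4→Calder 4·12=48. Service 229; fixed 54; total 283.
{Calder, Wirral}: service 251 + fixed 34 = 285
{Holm, Upton, Calder}: R1→Holm 2·11=22, R2→Upton 5·16=80, R3→Calder 5·19=95, R4→Calder 4·12=48. Service 245; fixed 44; total 289.
{Holm, Upton, Calder, Wirral, Quay}: service 229 + fixed 79 = 308
No other subset beats 283.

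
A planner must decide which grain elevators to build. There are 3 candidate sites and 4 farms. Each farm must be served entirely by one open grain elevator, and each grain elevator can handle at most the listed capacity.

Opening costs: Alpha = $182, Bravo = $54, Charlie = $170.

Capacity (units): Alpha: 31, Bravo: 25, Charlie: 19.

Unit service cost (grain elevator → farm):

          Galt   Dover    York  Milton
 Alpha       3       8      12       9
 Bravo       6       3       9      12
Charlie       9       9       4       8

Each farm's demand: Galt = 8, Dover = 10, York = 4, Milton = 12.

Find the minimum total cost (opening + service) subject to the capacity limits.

Open {Bravo, Charlie}: Galt→Bravo 6·8=48, Dover→Bravo 3·10=30, York→Charlie 4·4=16, Milton→Charlie 8·12=96.
Loads: Bravo carries 18/25, Charlie carries 16/19. Service 190; fixed 224; total 414.
Next best feasible plan costs 434.

Minimum total cost: 414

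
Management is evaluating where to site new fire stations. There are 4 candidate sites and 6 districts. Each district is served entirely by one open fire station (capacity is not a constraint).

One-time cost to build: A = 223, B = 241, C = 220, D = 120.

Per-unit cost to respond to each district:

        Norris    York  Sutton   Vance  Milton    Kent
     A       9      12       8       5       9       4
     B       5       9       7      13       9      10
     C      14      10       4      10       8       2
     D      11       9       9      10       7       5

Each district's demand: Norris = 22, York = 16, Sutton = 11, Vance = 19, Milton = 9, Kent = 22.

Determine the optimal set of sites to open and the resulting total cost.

Open A only; minimum total cost 965.

For any fixed open set, each district goes to its cheapest open site; total = fixed + service.
{A}: Norris→A 9·22=198, York→A 12·16=192, Sutton→A 8·11=88, Vance→A 5·19=95, Milton→A 9·9=81, Kent→A 4·22=88. Service 742; fixed 223; total 965.
{D}: service 848 + fixed 120 = 968
{A, D}: service 676 + fixed 343 = 1019
{A, B, C, D}: service 500 + fixed 804 = 1304
No other subset beats 965.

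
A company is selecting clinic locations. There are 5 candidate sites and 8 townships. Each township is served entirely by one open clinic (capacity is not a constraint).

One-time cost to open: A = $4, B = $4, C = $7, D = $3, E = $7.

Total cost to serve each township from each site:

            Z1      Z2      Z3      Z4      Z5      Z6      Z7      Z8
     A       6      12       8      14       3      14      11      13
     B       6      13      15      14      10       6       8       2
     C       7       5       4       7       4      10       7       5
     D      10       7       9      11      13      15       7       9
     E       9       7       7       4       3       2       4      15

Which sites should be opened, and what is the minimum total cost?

Open B and E; minimum total cost 46.

For any fixed open set, each township goes to its cheapest open site; total = fixed + service.
{B, E}: Z1→B 6, Z2→E 7, Z3→E 7, Z4→E 4, Z5→E 3, Z6→E 2, Z7→E 4, Z8→B 2. Service 35; fixed 11; total 46.
{B, C, E}: service 30 + fixed 18 = 48
{C, E}: Z1→C 7, Z2→C 5, Z3→C 4, Z4→E 4, Z5→E 3, Z6→E 2, Z7→E 4, Z8→C 5. Service 34; fixed 14; total 48.
{A, B, C, D, E}: service 30 + fixed 25 = 55
No other subset beats 46.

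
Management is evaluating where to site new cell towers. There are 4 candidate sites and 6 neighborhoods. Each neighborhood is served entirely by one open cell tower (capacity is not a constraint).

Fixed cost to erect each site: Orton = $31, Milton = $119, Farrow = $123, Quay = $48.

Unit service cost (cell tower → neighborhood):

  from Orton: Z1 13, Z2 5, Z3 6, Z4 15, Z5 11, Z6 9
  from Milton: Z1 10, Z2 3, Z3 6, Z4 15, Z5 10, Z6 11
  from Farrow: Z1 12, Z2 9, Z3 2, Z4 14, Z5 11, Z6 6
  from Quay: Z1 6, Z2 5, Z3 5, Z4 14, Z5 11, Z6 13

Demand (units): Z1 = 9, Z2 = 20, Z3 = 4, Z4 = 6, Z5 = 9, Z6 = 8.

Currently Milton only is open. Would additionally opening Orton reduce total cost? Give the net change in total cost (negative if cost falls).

Current service cost with {Milton}: 442.
Adding Orton: each neighborhood re-picks its cheapest; new service cost 426, saving 16.
Extra fixed cost: 31. Net change = 31 − 16 = 15.
(Totals: 561 → 576.)

No — net change +15 (cost rises by 15).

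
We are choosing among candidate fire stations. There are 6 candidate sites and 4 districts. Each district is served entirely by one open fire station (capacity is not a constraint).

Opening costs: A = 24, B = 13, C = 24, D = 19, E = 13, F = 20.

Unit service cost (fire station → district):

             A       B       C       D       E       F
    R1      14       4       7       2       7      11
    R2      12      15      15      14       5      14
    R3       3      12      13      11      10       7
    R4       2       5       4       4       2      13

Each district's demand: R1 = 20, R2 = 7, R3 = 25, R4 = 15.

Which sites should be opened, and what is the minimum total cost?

For any fixed open set, each district goes to its cheapest open site; total = fixed + service.
{A, D, E}: R1→D 2·20=40, R2→E 5·7=35, R3→A 3·25=75, R4→A 2·15=30. Service 180; fixed 56; total 236.
{A, B, D, E}: R1→D 2·20=40, R2→E 5·7=35, R3→A 3·25=75, R4→A 2·15=30. Service 180; fixed 69; total 249.
{A, D, E, F}: R1→D 2·20=40, R2→E 5·7=35, R3→A 3·25=75, R4→A 2·15=30. Service 180; fixed 76; total 256.
{A, B, C, D, E, F}: service 180 + fixed 113 = 293
No other subset beats 236.

Open A, D and E; minimum total cost 236.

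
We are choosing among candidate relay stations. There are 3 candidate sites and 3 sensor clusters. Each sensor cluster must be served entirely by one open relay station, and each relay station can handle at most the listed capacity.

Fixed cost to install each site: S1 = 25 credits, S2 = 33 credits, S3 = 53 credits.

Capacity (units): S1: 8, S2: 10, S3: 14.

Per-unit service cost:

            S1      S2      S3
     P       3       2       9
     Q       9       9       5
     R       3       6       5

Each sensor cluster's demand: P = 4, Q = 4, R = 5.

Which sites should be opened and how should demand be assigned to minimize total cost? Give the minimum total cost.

Minimum total cost: 117

Open {S1, S2}: P→S2 2·4=8, Q→S2 9·4=36, R→S1 3·5=15.
Loads: S1 carries 5/8, S2 carries 8/10. Service 59; fixed 58; total 117.
Next best feasible plan costs 132.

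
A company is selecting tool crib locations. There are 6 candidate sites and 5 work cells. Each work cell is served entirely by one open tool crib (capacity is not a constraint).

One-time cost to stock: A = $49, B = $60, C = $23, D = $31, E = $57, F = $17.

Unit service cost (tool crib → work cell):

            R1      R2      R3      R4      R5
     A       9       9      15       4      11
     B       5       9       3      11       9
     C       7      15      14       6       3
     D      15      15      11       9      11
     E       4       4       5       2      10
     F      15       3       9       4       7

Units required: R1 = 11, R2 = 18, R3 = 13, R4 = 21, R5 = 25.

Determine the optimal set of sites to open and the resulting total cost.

Open C, E and F; minimum total cost 377.

For any fixed open set, each work cell goes to its cheapest open site; total = fixed + service.
{C, E, F}: R1→E 4·11=44, R2→F 3·18=54, R3→E 5·13=65, R4→E 2·21=42, R5→C 3·25=75. Service 280; fixed 97; total 377.
{C, E}: R1→E 4·11=44, R2→E 4·18=72, R3→E 5·13=65, R4→E 2·21=42, R5→C 3·25=75. Service 298; fixed 80; total 378.
{B, C, F}: service 307 + fixed 100 = 407
{A, B, C, D, E, F}: R1→E 4·11=44, R2→F 3·18=54, R3→B 3·13=39, R4→E 2·21=42, R5→C 3·25=75. Service 254; fixed 237; total 491.
No other subset beats 377.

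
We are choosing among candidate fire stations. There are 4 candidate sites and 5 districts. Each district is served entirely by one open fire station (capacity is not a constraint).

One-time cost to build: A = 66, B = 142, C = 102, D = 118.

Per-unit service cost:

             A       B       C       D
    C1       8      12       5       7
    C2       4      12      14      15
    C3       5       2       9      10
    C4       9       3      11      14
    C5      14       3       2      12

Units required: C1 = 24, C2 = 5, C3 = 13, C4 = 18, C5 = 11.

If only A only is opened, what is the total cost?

Total cost: 659

Each district is assigned to its cheapest site among the open ones.
{A}: C1→A 8·24=192, C2→A 4·5=20, C3→A 5·13=65, C4→A 9·18=162, C5→A 14·11=154. Service 593; fixed 66; total 659.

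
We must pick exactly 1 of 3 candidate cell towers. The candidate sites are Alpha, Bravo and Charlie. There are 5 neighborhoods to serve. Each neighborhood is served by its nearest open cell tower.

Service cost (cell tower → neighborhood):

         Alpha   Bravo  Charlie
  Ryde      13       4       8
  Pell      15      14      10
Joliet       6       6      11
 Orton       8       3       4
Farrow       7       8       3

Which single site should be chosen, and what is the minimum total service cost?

Choose Bravo only; total service cost 35.

With exactly 1 open, each neighborhood uses its cheapest among the chosen.
{Bravo}: Ryde→Bravo 4, Pell→Bravo 14, Joliet→Bravo 6, Orton→Bravo 3, Farrow→Bravo 8. Service cost 35.
{Charlie}: service cost 36
{Alpha}: service cost 49
Among all 3 size-1 choices, {Bravo} is lowest.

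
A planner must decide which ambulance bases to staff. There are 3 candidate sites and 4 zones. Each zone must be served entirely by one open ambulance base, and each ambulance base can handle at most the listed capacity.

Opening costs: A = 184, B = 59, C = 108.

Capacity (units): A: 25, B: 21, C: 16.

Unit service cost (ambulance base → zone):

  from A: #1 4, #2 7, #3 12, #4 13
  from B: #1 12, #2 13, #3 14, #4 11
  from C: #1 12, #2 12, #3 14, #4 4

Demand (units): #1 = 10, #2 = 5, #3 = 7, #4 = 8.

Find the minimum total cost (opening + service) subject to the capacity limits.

Open {B, C}: #1→B 12·10=120, #2→C 12·5=60, #3→B 14·7=98, #4→C 4·8=32.
Loads: B carries 17/21, C carries 13/16. Service 310; fixed 167; total 477.
Next best feasible plan costs 482.

Minimum total cost: 477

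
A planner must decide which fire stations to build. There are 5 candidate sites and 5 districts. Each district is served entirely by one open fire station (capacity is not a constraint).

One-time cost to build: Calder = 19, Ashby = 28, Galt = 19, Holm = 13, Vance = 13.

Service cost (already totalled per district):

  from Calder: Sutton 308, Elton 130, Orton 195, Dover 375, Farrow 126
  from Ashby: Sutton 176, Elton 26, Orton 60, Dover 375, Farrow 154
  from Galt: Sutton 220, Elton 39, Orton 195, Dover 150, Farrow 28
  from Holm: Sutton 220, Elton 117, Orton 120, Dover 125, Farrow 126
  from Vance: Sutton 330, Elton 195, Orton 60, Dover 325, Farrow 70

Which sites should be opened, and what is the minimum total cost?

Open Ashby, Galt and Holm; minimum total cost 475.

For any fixed open set, each district goes to its cheapest open site; total = fixed + service.
{Ashby, Galt, Holm}: Sutton→Ashby 176, Elton→Ashby 26, Orton→Ashby 60, Dover→Holm 125, Farrow→Galt 28. Service 415; fixed 60; total 475.
{Ashby, Galt}: service 440 + fixed 47 = 487
{Ashby, Galt, Holm, Vance}: service 415 + fixed 73 = 488
{Calder, Ashby, Galt, Holm, Vance}: Sutton→Ashby 176, Elton→Ashby 26, Orton→Ashby 60, Dover→Holm 125, Farrow→Galt 28. Service 415; fixed 92; total 507.
No other subset beats 475.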